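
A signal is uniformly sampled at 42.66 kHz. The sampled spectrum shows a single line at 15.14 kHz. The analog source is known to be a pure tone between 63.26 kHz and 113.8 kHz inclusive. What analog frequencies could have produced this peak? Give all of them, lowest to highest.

70.18 kHz, 100.46 kHz, 112.84 kHz

Frequencies that alias to 15.14 kHz are k·fs ± 15.14 kHz for integer k ≥ 0.
k=0: 15.14 kHz.
k=1: 27.52 kHz, 57.8 kHz.
k=2: 70.18 kHz, 100.46 kHz.
k=3: 112.84 kHz, 143.12 kHz.
k=4: 155.5 kHz, 185.78 kHz.
Within [63.26 kHz, 113.8 kHz]: 70.18 kHz, 100.46 kHz, 112.84 kHz.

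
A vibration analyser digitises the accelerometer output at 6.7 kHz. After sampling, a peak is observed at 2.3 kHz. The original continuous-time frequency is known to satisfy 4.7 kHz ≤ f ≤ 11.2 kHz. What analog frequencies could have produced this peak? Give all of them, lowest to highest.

Frequencies that alias to 2.3 kHz are k·fs ± 2.3 kHz for integer k ≥ 0.
k=0: 2.3 kHz.
k=1: 4.4 kHz, 9 kHz.
k=2: 11.1 kHz, 15.7 kHz.
k=3: 17.8 kHz, 22.4 kHz.
Within [4.7 kHz, 11.2 kHz]: 9 kHz, 11.1 kHz.

9 kHz, 11.1 kHz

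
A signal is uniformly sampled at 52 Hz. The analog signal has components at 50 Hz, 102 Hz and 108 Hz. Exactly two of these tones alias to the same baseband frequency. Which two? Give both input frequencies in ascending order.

50 Hz, 102 Hz

fs/2 = 26 Hz.
50 Hz > fs/2 = 26 Hz, folds to fs − 50 Hz = 2 Hz.
102 Hz mod fs = 50 Hz.
50 Hz > fs/2 = 26 Hz, folds to fs − 50 Hz = 2 Hz.
108 Hz mod fs = 4 Hz.
4 Hz ≤ fs/2 = 26 Hz, appears at 4 Hz.
50 Hz and 102 Hz both map to 2 Hz.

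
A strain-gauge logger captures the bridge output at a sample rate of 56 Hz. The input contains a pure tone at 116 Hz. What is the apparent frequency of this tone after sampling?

4 Hz

116 Hz mod fs = 4 Hz.
4 Hz ≤ fs/2 = 28 Hz, appears at 4 Hz.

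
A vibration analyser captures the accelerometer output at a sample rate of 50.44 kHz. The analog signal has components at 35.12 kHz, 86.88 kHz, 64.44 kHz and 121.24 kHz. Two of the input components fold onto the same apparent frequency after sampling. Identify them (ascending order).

fs/2 = 25.22 kHz.
35.12 kHz > fs/2 = 25.22 kHz, folds to fs − 35.12 kHz = 15.32 kHz.
86.88 kHz mod fs = 36.44 kHz.
36.44 kHz > fs/2 = 25.22 kHz, folds to fs − 36.44 kHz = 14 kHz.
64.44 kHz mod fs = 14 kHz.
14 kHz ≤ fs/2 = 25.22 kHz, appears at 14 kHz.
121.24 kHz mod fs = 20.36 kHz.
20.36 kHz ≤ fs/2 = 25.22 kHz, appears at 20.36 kHz.
64.44 kHz and 86.88 kHz both map to 14 kHz.

64.44 kHz, 86.88 kHz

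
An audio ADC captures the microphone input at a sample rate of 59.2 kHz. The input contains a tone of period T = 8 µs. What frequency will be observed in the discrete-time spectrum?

T = 8 µs → f = 1/T = 125 kHz.
125 kHz mod fs = 6.6 kHz.
6.6 kHz ≤ fs/2 = 29.6 kHz, appears at 6.6 kHz.

6.6 kHz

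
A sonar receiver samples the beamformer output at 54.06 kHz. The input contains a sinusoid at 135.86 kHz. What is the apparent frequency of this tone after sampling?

135.86 kHz mod fs = 27.74 kHz.
27.74 kHz > fs/2 = 27.03 kHz, folds to fs − 27.74 kHz = 26.32 kHz.

26.32 kHz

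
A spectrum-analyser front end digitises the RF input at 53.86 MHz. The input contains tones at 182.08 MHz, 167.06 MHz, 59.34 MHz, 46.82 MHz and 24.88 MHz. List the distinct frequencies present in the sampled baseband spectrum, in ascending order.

5.48 MHz, 7.04 MHz, 20.5 MHz, 24.88 MHz

fs/2 = 26.93 MHz.
182.08 MHz mod fs = 20.5 MHz.
20.5 MHz ≤ fs/2 = 26.93 MHz, appears at 20.5 MHz.
167.06 MHz mod fs = 5.48 MHz.
5.48 MHz ≤ fs/2 = 26.93 MHz, appears at 5.48 MHz.
59.34 MHz mod fs = 5.48 MHz.
5.48 MHz ≤ fs/2 = 26.93 MHz, appears at 5.48 MHz.
46.82 MHz > fs/2 = 26.93 MHz, folds to fs − 46.82 MHz = 7.04 MHz.
24.88 MHz ≤ fs/2 = 26.93 MHz, passes unchanged.
Distinct values: {5.48 MHz, 7.04 MHz, 20.5 MHz, 24.88 MHz}.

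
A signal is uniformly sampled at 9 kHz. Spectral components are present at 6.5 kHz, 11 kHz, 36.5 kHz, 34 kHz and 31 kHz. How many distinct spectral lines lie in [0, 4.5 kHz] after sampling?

4

fs/2 = 4.5 kHz.
6.5 kHz > fs/2 = 4.5 kHz, folds to fs − 6.5 kHz = 2.5 kHz.
11 kHz mod fs = 2 kHz.
2 kHz ≤ fs/2 = 4.5 kHz, appears at 2 kHz.
36.5 kHz mod fs = 0.5 kHz.
0.5 kHz ≤ fs/2 = 4.5 kHz, appears at 0.5 kHz.
34 kHz mod fs = 7 kHz.
7 kHz > fs/2 = 4.5 kHz, folds to fs − 7 kHz = 2 kHz.
31 kHz mod fs = 4 kHz.
4 kHz ≤ fs/2 = 4.5 kHz, appears at 4 kHz.
Distinct values: {0.5 kHz, 2 kHz, 2.5 kHz, 4 kHz} → 4.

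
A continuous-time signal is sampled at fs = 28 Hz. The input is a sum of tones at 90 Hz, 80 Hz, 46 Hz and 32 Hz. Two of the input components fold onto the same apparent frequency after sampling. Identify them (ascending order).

32 Hz, 80 Hz

fs/2 = 14 Hz.
90 Hz mod fs = 6 Hz.
6 Hz ≤ fs/2 = 14 Hz, appears at 6 Hz.
80 Hz mod fs = 24 Hz.
24 Hz > fs/2 = 14 Hz, folds to fs − 24 Hz = 4 Hz.
46 Hz mod fs = 18 Hz.
18 Hz > fs/2 = 14 Hz, folds to fs − 18 Hz = 10 Hz.
32 Hz mod fs = 4 Hz.
4 Hz ≤ fs/2 = 14 Hz, appears at 4 Hz.
32 Hz and 80 Hz both map to 4 Hz.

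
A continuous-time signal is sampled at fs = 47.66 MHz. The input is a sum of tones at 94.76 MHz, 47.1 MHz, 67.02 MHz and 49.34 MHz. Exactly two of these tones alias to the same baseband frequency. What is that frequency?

fs/2 = 23.83 MHz.
94.76 MHz mod fs = 47.1 MHz.
47.1 MHz > fs/2 = 23.83 MHz, folds to fs − 47.1 MHz = 0.56 MHz.
47.1 MHz > fs/2 = 23.83 MHz, folds to fs − 47.1 MHz = 0.56 MHz.
67.02 MHz mod fs = 19.36 MHz.
19.36 MHz ≤ fs/2 = 23.83 MHz, appears at 19.36 MHz.
49.34 MHz mod fs = 1.68 MHz.
1.68 MHz ≤ fs/2 = 23.83 MHz, appears at 1.68 MHz.
47.1 MHz and 94.76 MHz both map to 0.56 MHz.

0.56 MHz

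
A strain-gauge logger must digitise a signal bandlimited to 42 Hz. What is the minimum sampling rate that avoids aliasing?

Nyquist rate = 2 × 42 Hz = 84 Hz.

84 Hz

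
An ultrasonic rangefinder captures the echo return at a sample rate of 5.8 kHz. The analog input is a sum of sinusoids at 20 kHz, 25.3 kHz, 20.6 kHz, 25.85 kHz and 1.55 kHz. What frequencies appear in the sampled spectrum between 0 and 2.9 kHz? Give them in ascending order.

1.55 kHz, 2.1 kHz, 2.6 kHz, 2.65 kHz

fs/2 = 2.9 kHz.
20 kHz mod fs = 2.6 kHz.
2.6 kHz ≤ fs/2 = 2.9 kHz, appears at 2.6 kHz.
25.3 kHz mod fs = 2.1 kHz.
2.1 kHz ≤ fs/2 = 2.9 kHz, appears at 2.1 kHz.
20.6 kHz mod fs = 3.2 kHz.
3.2 kHz > fs/2 = 2.9 kHz, folds to fs − 3.2 kHz = 2.6 kHz.
25.85 kHz mod fs = 2.65 kHz.
2.65 kHz ≤ fs/2 = 2.9 kHz, appears at 2.65 kHz.
1.55 kHz ≤ fs/2 = 2.9 kHz, passes unchanged.
Distinct values: {1.55 kHz, 2.1 kHz, 2.6 kHz, 2.65 kHz}.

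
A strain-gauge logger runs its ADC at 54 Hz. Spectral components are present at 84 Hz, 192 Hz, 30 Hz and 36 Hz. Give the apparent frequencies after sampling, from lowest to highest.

fs/2 = 27 Hz.
84 Hz mod fs = 30 Hz.
30 Hz > fs/2 = 27 Hz, folds to fs − 30 Hz = 24 Hz.
192 Hz mod fs = 30 Hz.
30 Hz > fs/2 = 27 Hz, folds to fs − 30 Hz = 24 Hz.
30 Hz > fs/2 = 27 Hz, folds to fs − 30 Hz = 24 Hz.
36 Hz > fs/2 = 27 Hz, folds to fs − 36 Hz = 18 Hz.
Distinct values: {18 Hz, 24 Hz}.

18 Hz, 24 Hz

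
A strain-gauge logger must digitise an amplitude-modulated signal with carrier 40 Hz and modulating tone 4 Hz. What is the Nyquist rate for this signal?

AM sidebands sit at fc ± fm = 36 Hz and 44 Hz.
Highest-frequency component: 44 Hz.
Nyquist rate = 2 × 44 Hz = 88 Hz.

88 Hz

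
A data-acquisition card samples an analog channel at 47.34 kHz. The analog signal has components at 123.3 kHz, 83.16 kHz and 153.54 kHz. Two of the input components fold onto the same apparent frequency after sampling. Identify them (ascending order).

83.16 kHz, 153.54 kHz

fs/2 = 23.67 kHz.
123.3 kHz mod fs = 28.62 kHz.
28.62 kHz > fs/2 = 23.67 kHz, folds to fs − 28.62 kHz = 18.72 kHz.
83.16 kHz mod fs = 35.82 kHz.
35.82 kHz > fs/2 = 23.67 kHz, folds to fs − 35.82 kHz = 11.52 kHz.
153.54 kHz mod fs = 11.52 kHz.
11.52 kHz ≤ fs/2 = 23.67 kHz, appears at 11.52 kHz.
83.16 kHz and 153.54 kHz both map to 11.52 kHz.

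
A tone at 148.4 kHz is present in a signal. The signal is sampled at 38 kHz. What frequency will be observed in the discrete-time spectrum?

3.6 kHz

148.4 kHz mod fs = 34.4 kHz.
34.4 kHz > fs/2 = 19 kHz, folds to fs − 34.4 kHz = 3.6 kHz.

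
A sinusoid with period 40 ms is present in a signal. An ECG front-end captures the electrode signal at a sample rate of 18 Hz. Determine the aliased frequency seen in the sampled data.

T = 40 ms → f = 1/T = 25 Hz.
25 Hz mod fs = 7 Hz.
7 Hz ≤ fs/2 = 9 Hz, appears at 7 Hz.

7 Hz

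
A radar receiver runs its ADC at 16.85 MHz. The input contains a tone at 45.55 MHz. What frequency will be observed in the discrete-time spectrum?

5 MHz

45.55 MHz mod fs = 11.85 MHz.
11.85 MHz > fs/2 = 8.425 MHz, folds to fs − 11.85 MHz = 5 MHz.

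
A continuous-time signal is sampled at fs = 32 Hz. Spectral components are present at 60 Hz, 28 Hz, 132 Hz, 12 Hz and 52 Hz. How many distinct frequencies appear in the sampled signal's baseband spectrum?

fs/2 = 16 Hz.
60 Hz mod fs = 28 Hz.
28 Hz > fs/2 = 16 Hz, folds to fs − 28 Hz = 4 Hz.
28 Hz > fs/2 = 16 Hz, folds to fs − 28 Hz = 4 Hz.
132 Hz mod fs = 4 Hz.
4 Hz ≤ fs/2 = 16 Hz, appears at 4 Hz.
12 Hz ≤ fs/2 = 16 Hz, passes unchanged.
52 Hz mod fs = 20 Hz.
20 Hz > fs/2 = 16 Hz, folds to fs − 20 Hz = 12 Hz.
Distinct values: {4 Hz, 12 Hz} → 2.

2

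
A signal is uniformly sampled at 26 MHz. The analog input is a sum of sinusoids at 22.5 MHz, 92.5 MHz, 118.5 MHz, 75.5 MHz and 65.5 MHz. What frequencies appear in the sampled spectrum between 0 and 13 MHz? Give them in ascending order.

2.5 MHz, 3.5 MHz, 11.5 MHz, 12.5 MHz

fs/2 = 13 MHz.
22.5 MHz > fs/2 = 13 MHz, folds to fs − 22.5 MHz = 3.5 MHz.
92.5 MHz mod fs = 14.5 MHz.
14.5 MHz > fs/2 = 13 MHz, folds to fs − 14.5 MHz = 11.5 MHz.
118.5 MHz mod fs = 14.5 MHz.
14.5 MHz > fs/2 = 13 MHz, folds to fs − 14.5 MHz = 11.5 MHz.
75.5 MHz mod fs = 23.5 MHz.
23.5 MHz > fs/2 = 13 MHz, folds to fs − 23.5 MHz = 2.5 MHz.
65.5 MHz mod fs = 13.5 MHz.
13.5 MHz > fs/2 = 13 MHz, folds to fs − 13.5 MHz = 12.5 MHz.
Distinct values: {2.5 MHz, 3.5 MHz, 11.5 MHz, 12.5 MHz}.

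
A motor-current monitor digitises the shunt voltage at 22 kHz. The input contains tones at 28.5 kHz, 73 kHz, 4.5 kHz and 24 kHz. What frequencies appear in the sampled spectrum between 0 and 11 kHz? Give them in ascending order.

2 kHz, 4.5 kHz, 6.5 kHz, 7 kHz

fs/2 = 11 kHz.
28.5 kHz mod fs = 6.5 kHz.
6.5 kHz ≤ fs/2 = 11 kHz, appears at 6.5 kHz.
73 kHz mod fs = 7 kHz.
7 kHz ≤ fs/2 = 11 kHz, appears at 7 kHz.
4.5 kHz ≤ fs/2 = 11 kHz, passes unchanged.
24 kHz mod fs = 2 kHz.
2 kHz ≤ fs/2 = 11 kHz, appears at 2 kHz.
Distinct values: {2 kHz, 4.5 kHz, 6.5 kHz, 7 kHz}.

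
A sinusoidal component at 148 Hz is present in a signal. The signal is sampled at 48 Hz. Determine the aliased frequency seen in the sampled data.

4 Hz

148 Hz mod fs = 4 Hz.
4 Hz ≤ fs/2 = 24 Hz, appears at 4 Hz.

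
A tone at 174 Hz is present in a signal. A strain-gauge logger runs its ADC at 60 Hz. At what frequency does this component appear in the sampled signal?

174 Hz mod fs = 54 Hz.
54 Hz > fs/2 = 30 Hz, folds to fs − 54 Hz = 6 Hz.

6 Hz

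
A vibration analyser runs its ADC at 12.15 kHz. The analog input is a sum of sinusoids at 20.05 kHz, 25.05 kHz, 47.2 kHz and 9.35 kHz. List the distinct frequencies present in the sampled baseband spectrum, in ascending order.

fs/2 = 6.075 kHz.
20.05 kHz mod fs = 7.9 kHz.
7.9 kHz > fs/2 = 6.075 kHz, folds to fs − 7.9 kHz = 4.25 kHz.
25.05 kHz mod fs = 0.75 kHz.
0.75 kHz ≤ fs/2 = 6.075 kHz, appears at 0.75 kHz.
47.2 kHz mod fs = 10.75 kHz.
10.75 kHz > fs/2 = 6.075 kHz, folds to fs − 10.75 kHz = 1.4 kHz.
9.35 kHz > fs/2 = 6.075 kHz, folds to fs − 9.35 kHz = 2.8 kHz.
Distinct values: {0.75 kHz, 1.4 kHz, 2.8 kHz, 4.25 kHz}.

0.75 kHz, 1.4 kHz, 2.8 kHz, 4.25 kHz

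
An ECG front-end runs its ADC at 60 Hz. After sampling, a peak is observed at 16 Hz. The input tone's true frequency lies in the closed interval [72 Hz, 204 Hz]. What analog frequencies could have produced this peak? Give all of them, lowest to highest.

Frequencies that alias to 16 Hz are k·fs ± 16 Hz for integer k ≥ 0.
k=0: 16 Hz.
k=1: 44 Hz, 76 Hz.
k=2: 104 Hz, 136 Hz.
k=3: 164 Hz, 196 Hz.
k=4: 224 Hz, 256 Hz.
Within [72 Hz, 204 Hz]: 76 Hz, 104 Hz, 136 Hz, 164 Hz, 196 Hz.

76 Hz, 104 Hz, 136 Hz, 164 Hz, 196 Hz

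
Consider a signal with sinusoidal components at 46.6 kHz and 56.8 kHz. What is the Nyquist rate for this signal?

113.6 kHz

Highest-frequency component: 56.8 kHz.
Nyquist rate = 2 × 56.8 kHz = 113.6 kHz.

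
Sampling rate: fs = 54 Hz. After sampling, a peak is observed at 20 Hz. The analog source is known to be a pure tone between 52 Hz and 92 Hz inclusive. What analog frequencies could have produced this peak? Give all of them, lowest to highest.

Frequencies that alias to 20 Hz are k·fs ± 20 Hz for integer k ≥ 0.
k=0: 20 Hz.
k=1: 34 Hz, 74 Hz.
k=2: 88 Hz, 128 Hz.
k=3: 142 Hz, 182 Hz.
Within [52 Hz, 92 Hz]: 74 Hz, 88 Hz.

74 Hz, 88 Hz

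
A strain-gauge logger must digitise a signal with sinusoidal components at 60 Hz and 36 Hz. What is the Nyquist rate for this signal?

Highest-frequency component: 60 Hz.
Nyquist rate = 2 × 60 Hz = 120 Hz.

120 Hz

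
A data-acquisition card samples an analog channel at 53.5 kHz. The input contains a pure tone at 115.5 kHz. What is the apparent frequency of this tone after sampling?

8.5 kHz

115.5 kHz mod fs = 8.5 kHz.
8.5 kHz ≤ fs/2 = 26.75 kHz, appears at 8.5 kHz.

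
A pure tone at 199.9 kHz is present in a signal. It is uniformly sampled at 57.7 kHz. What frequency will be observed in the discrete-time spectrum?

26.8 kHz

199.9 kHz mod fs = 26.8 kHz.
26.8 kHz ≤ fs/2 = 28.85 kHz, appears at 26.8 kHz.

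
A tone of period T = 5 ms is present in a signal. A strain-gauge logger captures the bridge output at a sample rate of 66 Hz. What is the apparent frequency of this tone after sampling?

2 Hz

T = 5 ms → f = 1/T = 200 Hz.
200 Hz mod fs = 2 Hz.
2 Hz ≤ fs/2 = 33 Hz, appears at 2 Hz.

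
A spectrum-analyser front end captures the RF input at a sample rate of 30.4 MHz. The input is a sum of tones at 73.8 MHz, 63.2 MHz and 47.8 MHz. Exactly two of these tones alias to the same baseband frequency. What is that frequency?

13 MHz

fs/2 = 15.2 MHz.
73.8 MHz mod fs = 13 MHz.
13 MHz ≤ fs/2 = 15.2 MHz, appears at 13 MHz.
63.2 MHz mod fs = 2.4 MHz.
2.4 MHz ≤ fs/2 = 15.2 MHz, appears at 2.4 MHz.
47.8 MHz mod fs = 17.4 MHz.
17.4 MHz > fs/2 = 15.2 MHz, folds to fs − 17.4 MHz = 13 MHz.
47.8 MHz and 73.8 MHz both map to 13 MHz.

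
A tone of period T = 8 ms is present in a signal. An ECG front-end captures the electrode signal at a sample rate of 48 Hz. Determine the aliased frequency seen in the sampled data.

19 Hz

T = 8 ms → f = 1/T = 125 Hz.
125 Hz mod fs = 29 Hz.
29 Hz > fs/2 = 24 Hz, folds to fs − 29 Hz = 19 Hz.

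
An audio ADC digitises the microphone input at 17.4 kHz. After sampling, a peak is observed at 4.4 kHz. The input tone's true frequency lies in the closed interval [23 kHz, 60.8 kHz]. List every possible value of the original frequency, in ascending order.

Frequencies that alias to 4.4 kHz are k·fs ± 4.4 kHz for integer k ≥ 0.
k=0: 4.4 kHz.
k=1: 13 kHz, 21.8 kHz.
k=2: 30.4 kHz, 39.2 kHz.
k=3: 47.8 kHz, 56.6 kHz.
k=4: 65.2 kHz, 74 kHz.
Within [23 kHz, 60.8 kHz]: 30.4 kHz, 39.2 kHz, 47.8 kHz, 56.6 kHz.

30.4 kHz, 39.2 kHz, 47.8 kHz, 56.6 kHz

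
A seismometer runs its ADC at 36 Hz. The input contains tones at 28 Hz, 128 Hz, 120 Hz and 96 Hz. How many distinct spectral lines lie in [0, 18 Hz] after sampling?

3

fs/2 = 18 Hz.
28 Hz > fs/2 = 18 Hz, folds to fs − 28 Hz = 8 Hz.
128 Hz mod fs = 20 Hz.
20 Hz > fs/2 = 18 Hz, folds to fs − 20 Hz = 16 Hz.
120 Hz mod fs = 12 Hz.
12 Hz ≤ fs/2 = 18 Hz, appears at 12 Hz.
96 Hz mod fs = 24 Hz.
24 Hz > fs/2 = 18 Hz, folds to fs − 24 Hz = 12 Hz.
Distinct values: {8 Hz, 12 Hz, 16 Hz} → 3.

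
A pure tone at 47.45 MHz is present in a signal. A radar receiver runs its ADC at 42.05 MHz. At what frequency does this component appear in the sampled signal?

47.45 MHz mod fs = 5.4 MHz.
5.4 MHz ≤ fs/2 = 21.025 MHz, appears at 5.4 MHz.

5.4 MHz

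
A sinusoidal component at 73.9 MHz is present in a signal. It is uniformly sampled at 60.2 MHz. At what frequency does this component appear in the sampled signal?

73.9 MHz mod fs = 13.7 MHz.
13.7 MHz ≤ fs/2 = 30.1 MHz, appears at 13.7 MHz.

13.7 MHz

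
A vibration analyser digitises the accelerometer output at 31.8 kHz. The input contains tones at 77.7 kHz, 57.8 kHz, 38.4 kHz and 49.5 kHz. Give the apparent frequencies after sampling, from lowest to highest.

5.8 kHz, 6.6 kHz, 14.1 kHz

fs/2 = 15.9 kHz.
77.7 kHz mod fs = 14.1 kHz.
14.1 kHz ≤ fs/2 = 15.9 kHz, appears at 14.1 kHz.
57.8 kHz mod fs = 26 kHz.
26 kHz > fs/2 = 15.9 kHz, folds to fs − 26 kHz = 5.8 kHz.
38.4 kHz mod fs = 6.6 kHz.
6.6 kHz ≤ fs/2 = 15.9 kHz, appears at 6.6 kHz.
49.5 kHz mod fs = 17.7 kHz.
17.7 kHz > fs/2 = 15.9 kHz, folds to fs − 17.7 kHz = 14.1 kHz.
Distinct values: {5.8 kHz, 6.6 kHz, 14.1 kHz}.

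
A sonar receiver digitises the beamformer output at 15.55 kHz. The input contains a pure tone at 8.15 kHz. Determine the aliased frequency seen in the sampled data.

8.15 kHz > fs/2 = 7.775 kHz, folds to fs − 8.15 kHz = 7.4 kHz.

7.4 kHz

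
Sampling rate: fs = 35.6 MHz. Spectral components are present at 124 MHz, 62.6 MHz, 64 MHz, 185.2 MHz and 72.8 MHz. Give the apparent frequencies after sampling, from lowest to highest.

1.6 MHz, 7.2 MHz, 8.6 MHz, 17.2 MHz

fs/2 = 17.8 MHz.
124 MHz mod fs = 17.2 MHz.
17.2 MHz ≤ fs/2 = 17.8 MHz, appears at 17.2 MHz.
62.6 MHz mod fs = 27 MHz.
27 MHz > fs/2 = 17.8 MHz, folds to fs − 27 MHz = 8.6 MHz.
64 MHz mod fs = 28.4 MHz.
28.4 MHz > fs/2 = 17.8 MHz, folds to fs − 28.4 MHz = 7.2 MHz.
185.2 MHz mod fs = 7.2 MHz.
7.2 MHz ≤ fs/2 = 17.8 MHz, appears at 7.2 MHz.
72.8 MHz mod fs = 1.6 MHz.
1.6 MHz ≤ fs/2 = 17.8 MHz, appears at 1.6 MHz.
Distinct values: {1.6 MHz, 7.2 MHz, 8.6 MHz, 17.2 MHz}.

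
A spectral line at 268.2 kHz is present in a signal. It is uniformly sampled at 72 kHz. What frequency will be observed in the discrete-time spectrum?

268.2 kHz mod fs = 52.2 kHz.
52.2 kHz > fs/2 = 36 kHz, folds to fs − 52.2 kHz = 19.8 kHz.

19.8 kHz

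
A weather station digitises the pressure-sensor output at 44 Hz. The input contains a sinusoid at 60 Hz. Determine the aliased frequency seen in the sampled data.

16 Hz

60 Hz mod fs = 16 Hz.
16 Hz ≤ fs/2 = 22 Hz, appears at 16 Hz.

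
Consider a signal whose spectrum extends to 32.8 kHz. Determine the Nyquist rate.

65.6 kHz

Nyquist rate = 2 × 32.8 kHz = 65.6 kHz.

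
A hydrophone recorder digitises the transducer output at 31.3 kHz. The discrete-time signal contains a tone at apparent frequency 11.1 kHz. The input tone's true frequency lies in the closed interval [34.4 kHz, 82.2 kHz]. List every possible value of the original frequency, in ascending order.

42.4 kHz, 51.5 kHz, 73.7 kHz

Frequencies that alias to 11.1 kHz are k·fs ± 11.1 kHz for integer k ≥ 0.
k=0: 11.1 kHz.
k=1: 20.2 kHz, 42.4 kHz.
k=2: 51.5 kHz, 73.7 kHz.
k=3: 82.8 kHz, 105 kHz.
Within [34.4 kHz, 82.2 kHz]: 42.4 kHz, 51.5 kHz, 73.7 kHz.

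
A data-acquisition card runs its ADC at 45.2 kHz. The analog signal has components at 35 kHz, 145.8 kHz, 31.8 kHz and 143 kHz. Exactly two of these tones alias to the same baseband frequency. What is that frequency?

fs/2 = 22.6 kHz.
35 kHz > fs/2 = 22.6 kHz, folds to fs − 35 kHz = 10.2 kHz.
145.8 kHz mod fs = 10.2 kHz.
10.2 kHz ≤ fs/2 = 22.6 kHz, appears at 10.2 kHz.
31.8 kHz > fs/2 = 22.6 kHz, folds to fs − 31.8 kHz = 13.4 kHz.
143 kHz mod fs = 7.4 kHz.
7.4 kHz ≤ fs/2 = 22.6 kHz, appears at 7.4 kHz.
35 kHz and 145.8 kHz both map to 10.2 kHz.

10.2 kHz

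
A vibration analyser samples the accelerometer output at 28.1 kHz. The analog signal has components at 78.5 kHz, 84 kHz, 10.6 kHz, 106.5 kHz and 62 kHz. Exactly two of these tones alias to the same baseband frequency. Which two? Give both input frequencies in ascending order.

62 kHz, 78.5 kHz

fs/2 = 14.05 kHz.
78.5 kHz mod fs = 22.3 kHz.
22.3 kHz > fs/2 = 14.05 kHz, folds to fs − 22.3 kHz = 5.8 kHz.
84 kHz mod fs = 27.8 kHz.
27.8 kHz > fs/2 = 14.05 kHz, folds to fs − 27.8 kHz = 0.3 kHz.
10.6 kHz ≤ fs/2 = 14.05 kHz, passes unchanged.
106.5 kHz mod fs = 22.2 kHz.
22.2 kHz > fs/2 = 14.05 kHz, folds to fs − 22.2 kHz = 5.9 kHz.
62 kHz mod fs = 5.8 kHz.
5.8 kHz ≤ fs/2 = 14.05 kHz, appears at 5.8 kHz.
62 kHz and 78.5 kHz both map to 5.8 kHz.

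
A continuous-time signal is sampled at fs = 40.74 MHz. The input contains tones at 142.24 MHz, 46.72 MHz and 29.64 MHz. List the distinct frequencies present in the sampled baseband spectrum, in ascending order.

fs/2 = 20.37 MHz.
142.24 MHz mod fs = 20.02 MHz.
20.02 MHz ≤ fs/2 = 20.37 MHz, appears at 20.02 MHz.
46.72 MHz mod fs = 5.98 MHz.
5.98 MHz ≤ fs/2 = 20.37 MHz, appears at 5.98 MHz.
29.64 MHz > fs/2 = 20.37 MHz, folds to fs − 29.64 MHz = 11.1 MHz.
Distinct values: {5.98 MHz, 11.1 MHz, 20.02 MHz}.

5.98 MHz, 11.1 MHz, 20.02 MHz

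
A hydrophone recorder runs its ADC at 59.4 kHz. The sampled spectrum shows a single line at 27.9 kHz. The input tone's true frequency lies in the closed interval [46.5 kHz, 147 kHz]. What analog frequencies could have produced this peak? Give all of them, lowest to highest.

87.3 kHz, 90.9 kHz, 146.7 kHz

Frequencies that alias to 27.9 kHz are k·fs ± 27.9 kHz for integer k ≥ 0.
k=0: 27.9 kHz.
k=1: 31.5 kHz, 87.3 kHz.
k=2: 90.9 kHz, 146.7 kHz.
k=3: 150.3 kHz, 206.1 kHz.
Within [46.5 kHz, 147 kHz]: 87.3 kHz, 90.9 kHz, 146.7 kHz.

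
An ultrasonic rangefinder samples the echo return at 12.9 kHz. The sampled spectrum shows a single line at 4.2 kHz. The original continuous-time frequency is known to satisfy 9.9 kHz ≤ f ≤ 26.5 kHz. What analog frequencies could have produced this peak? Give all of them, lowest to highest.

17.1 kHz, 21.6 kHz

Frequencies that alias to 4.2 kHz are k·fs ± 4.2 kHz for integer k ≥ 0.
k=0: 4.2 kHz.
k=1: 8.7 kHz, 17.1 kHz.
k=2: 21.6 kHz, 30 kHz.
k=3: 34.5 kHz, 42.9 kHz.
Within [9.9 kHz, 26.5 kHz]: 17.1 kHz, 21.6 kHz.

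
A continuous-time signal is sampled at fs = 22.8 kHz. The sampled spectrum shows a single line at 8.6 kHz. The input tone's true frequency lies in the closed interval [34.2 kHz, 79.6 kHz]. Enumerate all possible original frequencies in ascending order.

37 kHz, 54.2 kHz, 59.8 kHz, 77 kHz

Frequencies that alias to 8.6 kHz are k·fs ± 8.6 kHz for integer k ≥ 0.
k=0: 8.6 kHz.
k=1: 14.2 kHz, 31.4 kHz.
k=2: 37 kHz, 54.2 kHz.
k=3: 59.8 kHz, 77 kHz.
k=4: 82.6 kHz, 99.8 kHz.
Within [34.2 kHz, 79.6 kHz]: 37 kHz, 54.2 kHz, 59.8 kHz, 77 kHz.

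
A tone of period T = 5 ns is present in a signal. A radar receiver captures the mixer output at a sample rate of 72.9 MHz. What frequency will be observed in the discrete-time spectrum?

18.7 MHz

T = 5 ns → f = 1/T = 200 MHz.
200 MHz mod fs = 54.2 MHz.
54.2 MHz > fs/2 = 36.45 MHz, folds to fs − 54.2 MHz = 18.7 MHz.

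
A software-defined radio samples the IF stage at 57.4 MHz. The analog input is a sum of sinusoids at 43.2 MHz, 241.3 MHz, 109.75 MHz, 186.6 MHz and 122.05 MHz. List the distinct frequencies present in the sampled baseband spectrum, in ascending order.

fs/2 = 28.7 MHz.
43.2 MHz > fs/2 = 28.7 MHz, folds to fs − 43.2 MHz = 14.2 MHz.
241.3 MHz mod fs = 11.7 MHz.
11.7 MHz ≤ fs/2 = 28.7 MHz, appears at 11.7 MHz.
109.75 MHz mod fs = 52.35 MHz.
52.35 MHz > fs/2 = 28.7 MHz, folds to fs − 52.35 MHz = 5.05 MHz.
186.6 MHz mod fs = 14.4 MHz.
14.4 MHz ≤ fs/2 = 28.7 MHz, appears at 14.4 MHz.
122.05 MHz mod fs = 7.25 MHz.
7.25 MHz ≤ fs/2 = 28.7 MHz, appears at 7.25 MHz.
Distinct values: {5.05 MHz, 7.25 MHz, 11.7 MHz, 14.2 MHz, 14.4 MHz}.

5.05 MHz, 7.25 MHz, 11.7 MHz, 14.2 MHz, 14.4 MHz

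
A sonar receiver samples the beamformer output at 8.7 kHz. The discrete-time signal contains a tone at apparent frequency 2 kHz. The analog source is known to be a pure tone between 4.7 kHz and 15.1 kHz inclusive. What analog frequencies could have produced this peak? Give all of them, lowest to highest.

6.7 kHz, 10.7 kHz

Frequencies that alias to 2 kHz are k·fs ± 2 kHz for integer k ≥ 0.
k=0: 2 kHz.
k=1: 6.7 kHz, 10.7 kHz.
k=2: 15.4 kHz, 19.4 kHz.
Within [4.7 kHz, 15.1 kHz]: 6.7 kHz, 10.7 kHz.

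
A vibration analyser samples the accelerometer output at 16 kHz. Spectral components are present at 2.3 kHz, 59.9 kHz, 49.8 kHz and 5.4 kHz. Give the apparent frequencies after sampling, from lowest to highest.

1.8 kHz, 2.3 kHz, 4.1 kHz, 5.4 kHz

fs/2 = 8 kHz.
2.3 kHz ≤ fs/2 = 8 kHz, passes unchanged.
59.9 kHz mod fs = 11.9 kHz.
11.9 kHz > fs/2 = 8 kHz, folds to fs − 11.9 kHz = 4.1 kHz.
49.8 kHz mod fs = 1.8 kHz.
1.8 kHz ≤ fs/2 = 8 kHz, appears at 1.8 kHz.
5.4 kHz ≤ fs/2 = 8 kHz, passes unchanged.
Distinct values: {1.8 kHz, 2.3 kHz, 4.1 kHz, 5.4 kHz}.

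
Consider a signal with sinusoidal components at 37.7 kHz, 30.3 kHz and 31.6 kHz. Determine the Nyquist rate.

75.4 kHz

Highest-frequency component: 37.7 kHz.
Nyquist rate = 2 × 37.7 kHz = 75.4 kHz.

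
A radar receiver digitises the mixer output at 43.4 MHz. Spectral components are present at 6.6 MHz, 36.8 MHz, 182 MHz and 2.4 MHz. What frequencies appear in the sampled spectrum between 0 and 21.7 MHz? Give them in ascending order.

fs/2 = 21.7 MHz.
6.6 MHz ≤ fs/2 = 21.7 MHz, passes unchanged.
36.8 MHz > fs/2 = 21.7 MHz, folds to fs − 36.8 MHz = 6.6 MHz.
182 MHz mod fs = 8.4 MHz.
8.4 MHz ≤ fs/2 = 21.7 MHz, appears at 8.4 MHz.
2.4 MHz ≤ fs/2 = 21.7 MHz, passes unchanged.
Distinct values: {2.4 MHz, 6.6 MHz, 8.4 MHz}.

2.4 MHz, 6.6 MHz, 8.4 MHz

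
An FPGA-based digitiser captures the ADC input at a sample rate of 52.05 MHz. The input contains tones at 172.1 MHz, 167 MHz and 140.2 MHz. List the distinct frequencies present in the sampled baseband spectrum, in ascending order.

10.85 MHz, 15.95 MHz

fs/2 = 26.025 MHz.
172.1 MHz mod fs = 15.95 MHz.
15.95 MHz ≤ fs/2 = 26.025 MHz, appears at 15.95 MHz.
167 MHz mod fs = 10.85 MHz.
10.85 MHz ≤ fs/2 = 26.025 MHz, appears at 10.85 MHz.
140.2 MHz mod fs = 36.1 MHz.
36.1 MHz > fs/2 = 26.025 MHz, folds to fs − 36.1 MHz = 15.95 MHz.
Distinct values: {10.85 MHz, 15.95 MHz}.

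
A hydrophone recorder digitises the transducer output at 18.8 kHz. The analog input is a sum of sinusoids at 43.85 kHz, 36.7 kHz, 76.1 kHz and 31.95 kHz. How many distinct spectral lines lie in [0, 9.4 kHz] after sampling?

3

fs/2 = 9.4 kHz.
43.85 kHz mod fs = 6.25 kHz.
6.25 kHz ≤ fs/2 = 9.4 kHz, appears at 6.25 kHz.
36.7 kHz mod fs = 17.9 kHz.
17.9 kHz > fs/2 = 9.4 kHz, folds to fs − 17.9 kHz = 0.9 kHz.
76.1 kHz mod fs = 0.9 kHz.
0.9 kHz ≤ fs/2 = 9.4 kHz, appears at 0.9 kHz.
31.95 kHz mod fs = 13.15 kHz.
13.15 kHz > fs/2 = 9.4 kHz, folds to fs − 13.15 kHz = 5.65 kHz.
Distinct values: {0.9 kHz, 5.65 kHz, 6.25 kHz} → 3.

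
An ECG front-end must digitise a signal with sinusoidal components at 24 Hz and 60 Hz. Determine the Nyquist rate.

120 Hz

Highest-frequency component: 60 Hz.
Nyquist rate = 2 × 60 Hz = 120 Hz.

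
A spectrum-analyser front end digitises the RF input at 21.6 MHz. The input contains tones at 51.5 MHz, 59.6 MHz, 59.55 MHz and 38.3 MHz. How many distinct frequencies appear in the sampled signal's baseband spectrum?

fs/2 = 10.8 MHz.
51.5 MHz mod fs = 8.3 MHz.
8.3 MHz ≤ fs/2 = 10.8 MHz, appears at 8.3 MHz.
59.6 MHz mod fs = 16.4 MHz.
16.4 MHz > fs/2 = 10.8 MHz, folds to fs − 16.4 MHz = 5.2 MHz.
59.55 MHz mod fs = 16.35 MHz.
16.35 MHz > fs/2 = 10.8 MHz, folds to fs − 16.35 MHz = 5.25 MHz.
38.3 MHz mod fs = 16.7 MHz.
16.7 MHz > fs/2 = 10.8 MHz, folds to fs − 16.7 MHz = 4.9 MHz.
Distinct values: {4.9 MHz, 5.2 MHz, 5.25 MHz, 8.3 MHz} → 4.

4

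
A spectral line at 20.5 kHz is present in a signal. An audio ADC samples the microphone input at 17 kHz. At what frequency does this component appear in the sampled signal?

3.5 kHz

20.5 kHz mod fs = 3.5 kHz.
3.5 kHz ≤ fs/2 = 8.5 kHz, appears at 3.5 kHz.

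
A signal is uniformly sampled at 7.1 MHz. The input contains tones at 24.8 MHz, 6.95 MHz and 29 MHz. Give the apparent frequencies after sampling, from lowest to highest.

0.15 MHz, 0.6 MHz, 3.5 MHz

fs/2 = 3.55 MHz.
24.8 MHz mod fs = 3.5 MHz.
3.5 MHz ≤ fs/2 = 3.55 MHz, appears at 3.5 MHz.
6.95 MHz > fs/2 = 3.55 MHz, folds to fs − 6.95 MHz = 0.15 MHz.
29 MHz mod fs = 0.6 MHz.
0.6 MHz ≤ fs/2 = 3.55 MHz, appears at 0.6 MHz.
Distinct values: {0.15 MHz, 0.6 MHz, 3.5 MHz}.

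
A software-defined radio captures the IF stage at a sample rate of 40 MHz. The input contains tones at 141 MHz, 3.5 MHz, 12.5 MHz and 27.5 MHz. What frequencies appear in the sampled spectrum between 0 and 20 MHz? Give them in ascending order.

fs/2 = 20 MHz.
141 MHz mod fs = 21 MHz.
21 MHz > fs/2 = 20 MHz, folds to fs − 21 MHz = 19 MHz.
3.5 MHz ≤ fs/2 = 20 MHz, passes unchanged.
12.5 MHz ≤ fs/2 = 20 MHz, passes unchanged.
27.5 MHz > fs/2 = 20 MHz, folds to fs − 27.5 MHz = 12.5 MHz.
Distinct values: {3.5 MHz, 12.5 MHz, 19 MHz}.

3.5 MHz, 12.5 MHz, 19 MHz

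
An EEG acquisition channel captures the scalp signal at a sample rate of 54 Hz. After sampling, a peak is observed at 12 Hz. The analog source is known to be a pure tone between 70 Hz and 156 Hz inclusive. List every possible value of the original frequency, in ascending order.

Frequencies that alias to 12 Hz are k·fs ± 12 Hz for integer k ≥ 0.
k=0: 12 Hz.
k=1: 42 Hz, 66 Hz.
k=2: 96 Hz, 120 Hz.
k=3: 150 Hz, 174 Hz.
k=4: 204 Hz, 228 Hz.
Within [70 Hz, 156 Hz]: 96 Hz, 120 Hz, 150 Hz.

96 Hz, 120 Hz, 150 Hz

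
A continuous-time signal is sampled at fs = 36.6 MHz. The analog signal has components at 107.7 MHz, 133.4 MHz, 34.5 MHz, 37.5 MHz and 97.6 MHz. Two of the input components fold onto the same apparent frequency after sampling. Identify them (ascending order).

fs/2 = 18.3 MHz.
107.7 MHz mod fs = 34.5 MHz.
34.5 MHz > fs/2 = 18.3 MHz, folds to fs − 34.5 MHz = 2.1 MHz.
133.4 MHz mod fs = 23.6 MHz.
23.6 MHz > fs/2 = 18.3 MHz, folds to fs − 23.6 MHz = 13 MHz.
34.5 MHz > fs/2 = 18.3 MHz, folds to fs − 34.5 MHz = 2.1 MHz.
37.5 MHz mod fs = 0.9 MHz.
0.9 MHz ≤ fs/2 = 18.3 MHz, appears at 0.9 MHz.
97.6 MHz mod fs = 24.4 MHz.
24.4 MHz > fs/2 = 18.3 MHz, folds to fs − 24.4 MHz = 12.2 MHz.
34.5 MHz and 107.7 MHz both map to 2.1 MHz.

34.5 MHz, 107.7 MHz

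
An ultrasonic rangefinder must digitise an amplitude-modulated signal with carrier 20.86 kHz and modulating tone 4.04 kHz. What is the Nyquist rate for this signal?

AM sidebands sit at fc ± fm = 16.82 kHz and 24.9 kHz.
Highest-frequency component: 24.9 kHz.
Nyquist rate = 2 × 24.9 kHz = 49.8 kHz.

49.8 kHz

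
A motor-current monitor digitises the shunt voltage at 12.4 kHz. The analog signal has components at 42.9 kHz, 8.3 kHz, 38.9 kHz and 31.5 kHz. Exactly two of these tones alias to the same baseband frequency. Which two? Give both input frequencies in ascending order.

fs/2 = 6.2 kHz.
42.9 kHz mod fs = 5.7 kHz.
5.7 kHz ≤ fs/2 = 6.2 kHz, appears at 5.7 kHz.
8.3 kHz > fs/2 = 6.2 kHz, folds to fs − 8.3 kHz = 4.1 kHz.
38.9 kHz mod fs = 1.7 kHz.
1.7 kHz ≤ fs/2 = 6.2 kHz, appears at 1.7 kHz.
31.5 kHz mod fs = 6.7 kHz.
6.7 kHz > fs/2 = 6.2 kHz, folds to fs − 6.7 kHz = 5.7 kHz.
31.5 kHz and 42.9 kHz both map to 5.7 kHz.

31.5 kHz, 42.9 kHz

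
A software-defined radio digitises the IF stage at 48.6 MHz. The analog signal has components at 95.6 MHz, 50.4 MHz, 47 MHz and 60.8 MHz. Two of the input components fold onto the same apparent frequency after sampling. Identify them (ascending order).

fs/2 = 24.3 MHz.
95.6 MHz mod fs = 47 MHz.
47 MHz > fs/2 = 24.3 MHz, folds to fs − 47 MHz = 1.6 MHz.
50.4 MHz mod fs = 1.8 MHz.
1.8 MHz ≤ fs/2 = 24.3 MHz, appears at 1.8 MHz.
47 MHz > fs/2 = 24.3 MHz, folds to fs − 47 MHz = 1.6 MHz.
60.8 MHz mod fs = 12.2 MHz.
12.2 MHz ≤ fs/2 = 24.3 MHz, appears at 12.2 MHz.
47 MHz and 95.6 MHz both map to 1.6 MHz.

47 MHz, 95.6 MHz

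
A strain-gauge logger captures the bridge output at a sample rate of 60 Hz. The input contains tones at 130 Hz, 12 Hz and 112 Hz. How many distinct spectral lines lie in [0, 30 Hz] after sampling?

fs/2 = 30 Hz.
130 Hz mod fs = 10 Hz.
10 Hz ≤ fs/2 = 30 Hz, appears at 10 Hz.
12 Hz ≤ fs/2 = 30 Hz, passes unchanged.
112 Hz mod fs = 52 Hz.
52 Hz > fs/2 = 30 Hz, folds to fs − 52 Hz = 8 Hz.
Distinct values: {8 Hz, 10 Hz, 12 Hz} → 3.

3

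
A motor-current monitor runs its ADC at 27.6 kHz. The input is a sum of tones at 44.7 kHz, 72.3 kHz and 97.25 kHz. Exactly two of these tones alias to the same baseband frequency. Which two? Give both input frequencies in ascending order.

fs/2 = 13.8 kHz.
44.7 kHz mod fs = 17.1 kHz.
17.1 kHz > fs/2 = 13.8 kHz, folds to fs − 17.1 kHz = 10.5 kHz.
72.3 kHz mod fs = 17.1 kHz.
17.1 kHz > fs/2 = 13.8 kHz, folds to fs − 17.1 kHz = 10.5 kHz.
97.25 kHz mod fs = 14.45 kHz.
14.45 kHz > fs/2 = 13.8 kHz, folds to fs − 14.45 kHz = 13.15 kHz.
44.7 kHz and 72.3 kHz both map to 10.5 kHz.

44.7 kHz, 72.3 kHz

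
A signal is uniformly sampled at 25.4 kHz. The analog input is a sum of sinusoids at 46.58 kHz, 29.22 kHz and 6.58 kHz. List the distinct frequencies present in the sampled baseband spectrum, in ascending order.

fs/2 = 12.7 kHz.
46.58 kHz mod fs = 21.18 kHz.
21.18 kHz > fs/2 = 12.7 kHz, folds to fs − 21.18 kHz = 4.22 kHz.
29.22 kHz mod fs = 3.82 kHz.
3.82 kHz ≤ fs/2 = 12.7 kHz, appears at 3.82 kHz.
6.58 kHz ≤ fs/2 = 12.7 kHz, passes unchanged.
Distinct values: {3.82 kHz, 4.22 kHz, 6.58 kHz}.

3.82 kHz, 4.22 kHz, 6.58 kHz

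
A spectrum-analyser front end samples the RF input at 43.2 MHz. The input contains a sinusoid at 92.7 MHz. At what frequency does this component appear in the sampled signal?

6.3 MHz

92.7 MHz mod fs = 6.3 MHz.
6.3 MHz ≤ fs/2 = 21.6 MHz, appears at 6.3 MHz.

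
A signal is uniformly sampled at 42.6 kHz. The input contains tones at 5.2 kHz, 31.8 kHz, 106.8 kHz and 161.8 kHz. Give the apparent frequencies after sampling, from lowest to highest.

fs/2 = 21.3 kHz.
5.2 kHz ≤ fs/2 = 21.3 kHz, passes unchanged.
31.8 kHz > fs/2 = 21.3 kHz, folds to fs − 31.8 kHz = 10.8 kHz.
106.8 kHz mod fs = 21.6 kHz.
21.6 kHz > fs/2 = 21.3 kHz, folds to fs − 21.6 kHz = 21 kHz.
161.8 kHz mod fs = 34 kHz.
34 kHz > fs/2 = 21.3 kHz, folds to fs − 34 kHz = 8.6 kHz.
Distinct values: {5.2 kHz, 8.6 kHz, 10.8 kHz, 21 kHz}.

5.2 kHz, 8.6 kHz, 10.8 kHz, 21 kHz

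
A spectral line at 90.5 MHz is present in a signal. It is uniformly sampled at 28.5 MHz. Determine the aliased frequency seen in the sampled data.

5 MHz

90.5 MHz mod fs = 5 MHz.
5 MHz ≤ fs/2 = 14.25 MHz, appears at 5 MHz.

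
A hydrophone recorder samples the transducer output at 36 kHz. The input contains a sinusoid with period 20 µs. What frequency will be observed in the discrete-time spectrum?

14 kHz

T = 20 µs → f = 1/T = 50 kHz.
50 kHz mod fs = 14 kHz.
14 kHz ≤ fs/2 = 18 kHz, appears at 14 kHz.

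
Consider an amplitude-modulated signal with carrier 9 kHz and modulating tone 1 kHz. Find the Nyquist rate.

AM sidebands sit at fc ± fm = 8 kHz and 10 kHz.
Highest-frequency component: 10 kHz.
Nyquist rate = 2 × 10 kHz = 20 kHz.

20 kHz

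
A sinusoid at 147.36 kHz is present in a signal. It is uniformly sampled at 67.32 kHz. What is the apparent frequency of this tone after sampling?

12.72 kHz

147.36 kHz mod fs = 12.72 kHz.
12.72 kHz ≤ fs/2 = 33.66 kHz, appears at 12.72 kHz.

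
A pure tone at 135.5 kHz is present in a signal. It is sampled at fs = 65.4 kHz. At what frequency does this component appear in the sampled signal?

4.7 kHz

135.5 kHz mod fs = 4.7 kHz.
4.7 kHz ≤ fs/2 = 32.7 kHz, appears at 4.7 kHz.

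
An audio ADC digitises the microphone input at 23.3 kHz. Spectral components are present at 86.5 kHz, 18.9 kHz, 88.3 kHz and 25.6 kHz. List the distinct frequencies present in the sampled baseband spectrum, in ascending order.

fs/2 = 11.65 kHz.
86.5 kHz mod fs = 16.6 kHz.
16.6 kHz > fs/2 = 11.65 kHz, folds to fs − 16.6 kHz = 6.7 kHz.
18.9 kHz > fs/2 = 11.65 kHz, folds to fs − 18.9 kHz = 4.4 kHz.
88.3 kHz mod fs = 18.4 kHz.
18.4 kHz > fs/2 = 11.65 kHz, folds to fs − 18.4 kHz = 4.9 kHz.
25.6 kHz mod fs = 2.3 kHz.
2.3 kHz ≤ fs/2 = 11.65 kHz, appears at 2.3 kHz.
Distinct values: {2.3 kHz, 4.4 kHz, 4.9 kHz, 6.7 kHz}.

2.3 kHz, 4.4 kHz, 4.9 kHz, 6.7 kHz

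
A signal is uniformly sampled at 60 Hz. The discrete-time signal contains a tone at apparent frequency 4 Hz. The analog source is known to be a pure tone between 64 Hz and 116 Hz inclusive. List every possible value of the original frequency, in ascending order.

64 Hz, 116 Hz

Frequencies that alias to 4 Hz are k·fs ± 4 Hz for integer k ≥ 0.
k=0: 4 Hz.
k=1: 56 Hz, 64 Hz.
k=2: 116 Hz, 124 Hz.
k=3: 176 Hz, 184 Hz.
Within [64 Hz, 116 Hz]: 64 Hz, 116 Hz.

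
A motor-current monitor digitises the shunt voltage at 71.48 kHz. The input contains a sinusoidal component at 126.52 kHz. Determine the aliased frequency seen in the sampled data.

126.52 kHz mod fs = 55.04 kHz.
55.04 kHz > fs/2 = 35.74 kHz, folds to fs − 55.04 kHz = 16.44 kHz.

16.44 kHz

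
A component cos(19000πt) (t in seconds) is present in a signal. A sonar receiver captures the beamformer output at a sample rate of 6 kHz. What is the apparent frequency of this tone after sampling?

2.5 kHz

ω = 19000π rad/s → f = ω/(2π) = 9500 Hz = 9.5 kHz.
9.5 kHz mod fs = 3.5 kHz.
3.5 kHz > fs/2 = 3 kHz, folds to fs − 3.5 kHz = 2.5 kHz.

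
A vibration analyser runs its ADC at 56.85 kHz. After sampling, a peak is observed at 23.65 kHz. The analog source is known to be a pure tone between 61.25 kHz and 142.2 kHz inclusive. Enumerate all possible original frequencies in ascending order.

Frequencies that alias to 23.65 kHz are k·fs ± 23.65 kHz for integer k ≥ 0.
k=0: 23.65 kHz.
k=1: 33.2 kHz, 80.5 kHz.
k=2: 90.05 kHz, 137.35 kHz.
k=3: 146.9 kHz, 194.2 kHz.
Within [61.25 kHz, 142.2 kHz]: 80.5 kHz, 90.05 kHz, 137.35 kHz.

80.5 kHz, 90.05 kHz, 137.35 kHz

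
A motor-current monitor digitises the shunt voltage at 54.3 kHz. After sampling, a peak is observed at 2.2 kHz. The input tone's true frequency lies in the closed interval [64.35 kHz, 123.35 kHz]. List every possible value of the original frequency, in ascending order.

106.4 kHz, 110.8 kHz

Frequencies that alias to 2.2 kHz are k·fs ± 2.2 kHz for integer k ≥ 0.
k=0: 2.2 kHz.
k=1: 52.1 kHz, 56.5 kHz.
k=2: 106.4 kHz, 110.8 kHz.
k=3: 160.7 kHz, 165.1 kHz.
Within [64.35 kHz, 123.35 kHz]: 106.4 kHz, 110.8 kHz.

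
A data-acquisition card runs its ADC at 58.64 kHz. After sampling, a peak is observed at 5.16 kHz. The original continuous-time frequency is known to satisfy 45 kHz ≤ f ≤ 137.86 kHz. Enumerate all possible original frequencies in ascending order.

53.48 kHz, 63.8 kHz, 112.12 kHz, 122.44 kHz

Frequencies that alias to 5.16 kHz are k·fs ± 5.16 kHz for integer k ≥ 0.
k=0: 5.16 kHz.
k=1: 53.48 kHz, 63.8 kHz.
k=2: 112.12 kHz, 122.44 kHz.
k=3: 170.76 kHz, 181.08 kHz.
Within [45 kHz, 137.86 kHz]: 53.48 kHz, 63.8 kHz, 112.12 kHz, 122.44 kHz.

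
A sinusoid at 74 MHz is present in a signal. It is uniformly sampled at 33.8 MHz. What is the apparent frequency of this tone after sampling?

74 MHz mod fs = 6.4 MHz.
6.4 MHz ≤ fs/2 = 16.9 MHz, appears at 6.4 MHz.

6.4 MHz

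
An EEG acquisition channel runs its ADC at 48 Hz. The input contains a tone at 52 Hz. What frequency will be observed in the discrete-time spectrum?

4 Hz

52 Hz mod fs = 4 Hz.
4 Hz ≤ fs/2 = 24 Hz, appears at 4 Hz.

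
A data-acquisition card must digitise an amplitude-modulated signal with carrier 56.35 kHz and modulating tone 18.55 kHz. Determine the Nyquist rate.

AM sidebands sit at fc ± fm = 37.8 kHz and 74.9 kHz.
Highest-frequency component: 74.9 kHz.
Nyquist rate = 2 × 74.9 kHz = 149.8 kHz.

149.8 kHz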